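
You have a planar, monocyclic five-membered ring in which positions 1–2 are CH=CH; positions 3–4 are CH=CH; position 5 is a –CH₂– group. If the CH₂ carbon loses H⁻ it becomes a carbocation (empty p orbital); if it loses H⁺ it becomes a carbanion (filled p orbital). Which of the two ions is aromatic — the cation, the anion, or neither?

The anion

In either ion the ring is fully conjugated: every atom, including the new sp² carbon, supplies a p orbital.
Cation: 2 × 2 + 0 = 4 π electrons → 4(1), antiaromatic.
Anion: 2 × 2 + 2 = 6 π electrons → 4(1)+2, aromatic.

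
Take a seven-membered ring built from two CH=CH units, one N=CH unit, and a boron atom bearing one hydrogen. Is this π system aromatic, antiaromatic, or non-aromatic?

All ring atoms are sp² and supply a p orbital to the ring (the double-bond atoms are sp², each contributing one p electron; the doubly-bonded nitrogens are pyridine-type — their lone pairs lie in the ring plane, leaving one electron in the p orbital; the boron has an empty p orbital); the conjugation is uninterrupted.
π-electron count: 3 × 2 = 6 from the double-bond units + 0 from the BH atom = 6.
6 = 4(1) + 2, which satisfies Hückel's 4n+2 rule.

Aromatic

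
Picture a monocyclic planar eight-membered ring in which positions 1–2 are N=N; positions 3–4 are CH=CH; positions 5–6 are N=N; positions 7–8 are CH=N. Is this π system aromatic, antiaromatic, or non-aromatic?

All ring atoms are sp² and supply a p orbital to the ring (every atom in a ring double bond is sp² and brings one electron to the p orbital; each =N– nitrogen is pyridine-type (lone pair in the sp² plane, one electron in the p orbital)); the conjugation is uninterrupted.
π-electron count: 4 × 2 = 8 from the 4 double-bond units.
8 is a 4n count (n = 2), so the planar conjugated ring is antiaromatic.

Antiaromatic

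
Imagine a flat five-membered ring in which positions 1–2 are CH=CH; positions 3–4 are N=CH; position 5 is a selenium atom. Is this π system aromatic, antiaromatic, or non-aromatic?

Aromatic

All ring atoms are sp² and supply a p orbital to the ring (each doubly-bonded ring atom is sp² with one p-orbital electron; the doubly-bonded nitrogens are pyridine-type — their lone pairs lie in the ring plane, leaving one electron in the p orbital; the selenium donates one lone pair from its p orbital); the conjugation is uninterrupted.
Adding the contributions, 2 × 2 = 4 from the double-bond units + 2 from the Se atom = 6.
That gives a 4n+2 count (6, n = 1).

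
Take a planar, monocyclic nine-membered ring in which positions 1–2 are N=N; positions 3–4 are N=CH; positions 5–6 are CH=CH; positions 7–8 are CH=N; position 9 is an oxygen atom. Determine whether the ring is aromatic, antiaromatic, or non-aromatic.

The p orbitals form a continuous loop: every atom in a ring double bond is sp² and brings one electron to the p orbital; each sp² =N– keeps its lone pair in-plane and puts one electron into the π system; the oxygen donates one lone pair from its p orbital. The ring is fully conjugated.
Tallying contributions gives 4 × 2 = 8 from the double-bond units + 2 from the O atom = 10.
That gives a 4n+2 count (10, n = 2).

Aromatic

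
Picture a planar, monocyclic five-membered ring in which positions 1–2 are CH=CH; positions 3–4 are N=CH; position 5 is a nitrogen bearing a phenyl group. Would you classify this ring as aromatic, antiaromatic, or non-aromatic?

All ring atoms are sp² and supply a p orbital to the ring (every atom in a ring double bond is sp² and brings one electron to the p orbital; each =N– nitrogen is pyridine-type (lone pair in the sp² plane, one electron in the p orbital); the pyrrole-type nitrogen donates its lone pair from the p orbital); the conjugation is uninterrupted.
Adding the contributions, 2 × 2 = 4 from the double-bond units + 2 from the N(phenyl) atom = 6.
With 6 π electrons (n = 1), the Hückel 4n+2 condition holds.

Aromatic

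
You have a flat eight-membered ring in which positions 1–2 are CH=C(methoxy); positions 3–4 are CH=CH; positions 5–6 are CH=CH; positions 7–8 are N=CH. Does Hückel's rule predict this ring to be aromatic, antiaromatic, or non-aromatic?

Antiaromatic

Check conjugation: every atom in a ring double bond is sp² and brings one electron to the p orbital; each =N– nitrogen is pyridine-type (lone pair in the sp² plane, one electron in the p orbital) — every position has a p orbital, so the cyclic π system is continuous.
π-electron count: 4 × 2 = 8 from the 4 double-bond units.
With 8 = 4·2 π electrons, Hückel's rule classifies the planar ring as antiaromatic.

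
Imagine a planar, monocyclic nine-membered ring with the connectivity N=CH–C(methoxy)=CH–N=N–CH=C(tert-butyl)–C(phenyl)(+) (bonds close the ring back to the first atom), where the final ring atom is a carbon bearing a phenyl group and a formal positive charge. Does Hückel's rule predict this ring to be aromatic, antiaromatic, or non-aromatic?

The p orbitals form a continuous loop: the double-bond atoms are sp², each contributing one p electron; each sp² =N– keeps its lone pair in-plane and puts one electron into the π system; the carbocation has an empty p orbital. The ring is fully conjugated.
Adding the contributions, 4 × 2 = 8 from the double-bond units + 0 from the C(phenyl)(+) atom = 8.
A 4n π count (8, n = 2) in a planar conjugated ring means antiaromatic.

Antiaromatic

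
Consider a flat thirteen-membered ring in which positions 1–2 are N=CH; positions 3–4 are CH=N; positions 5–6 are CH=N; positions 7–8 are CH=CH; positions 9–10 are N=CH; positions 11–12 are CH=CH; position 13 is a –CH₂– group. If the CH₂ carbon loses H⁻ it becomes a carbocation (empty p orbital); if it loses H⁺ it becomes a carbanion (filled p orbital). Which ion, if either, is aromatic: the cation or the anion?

The anion

In both ions every ring atom is sp² and contributes a p orbital, so both rings are fully conjugated.
Cation: 6 × 2 + 0 = 12 π electrons → 4(3), antiaromatic.
Anion: 6 × 2 + 2 = 14 π electrons → 4(3)+2, aromatic.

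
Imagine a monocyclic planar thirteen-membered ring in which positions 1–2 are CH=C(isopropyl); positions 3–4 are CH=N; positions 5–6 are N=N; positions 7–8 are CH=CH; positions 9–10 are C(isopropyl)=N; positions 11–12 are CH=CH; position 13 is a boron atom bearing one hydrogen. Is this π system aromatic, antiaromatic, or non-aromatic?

Antiaromatic

The p orbitals form a continuous loop: every atom in a ring double bond is sp² and brings one electron to the p orbital; the doubly-bonded nitrogens are pyridine-type — their lone pairs lie in the ring plane, leaving one electron in the p orbital; the boron has an empty p orbital. The ring is fully conjugated.
π-electron count: 6 × 2 = 12 from the double-bond units + 0 from the BH atom = 12.
A 4n π count (12, n = 3) in a planar conjugated ring means antiaromatic.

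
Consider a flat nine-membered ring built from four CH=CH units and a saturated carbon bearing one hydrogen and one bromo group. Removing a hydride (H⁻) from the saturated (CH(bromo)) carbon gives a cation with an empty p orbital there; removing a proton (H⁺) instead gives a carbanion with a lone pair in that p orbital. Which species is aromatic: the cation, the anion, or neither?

Once that carbon is sp², every ring atom has a p orbital and both ions are fully conjugated.
Cation: 4 × 2 + 0 = 8 π electrons → 4(2), antiaromatic.
Anion: 4 × 2 + 2 = 10 π electrons → 4(2)+2, aromatic.

The anion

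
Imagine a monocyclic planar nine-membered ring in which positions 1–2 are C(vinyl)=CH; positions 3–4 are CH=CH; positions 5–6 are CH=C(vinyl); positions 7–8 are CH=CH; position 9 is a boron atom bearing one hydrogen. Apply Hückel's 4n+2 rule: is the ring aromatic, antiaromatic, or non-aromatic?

Check conjugation: the double-bond atoms are sp², each contributing one p electron; the boron has an empty p orbital — every position has a p orbital, so the cyclic π system is continuous.
Adding the contributions, 4 × 2 = 8 from the double-bond units + 0 from the BH atom = 8.
8 is a 4n count (n = 2), so the planar conjugated ring is antiaromatic.

Antiaromatic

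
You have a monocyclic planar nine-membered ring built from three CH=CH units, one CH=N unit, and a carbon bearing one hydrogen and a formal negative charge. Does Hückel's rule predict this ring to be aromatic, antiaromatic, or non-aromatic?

Check conjugation: every atom in a ring double bond is sp² and brings one electron to the p orbital; the doubly-bonded nitrogens are pyridine-type — their lone pairs lie in the ring plane, leaving one electron in the p orbital; the carbanion's lone pair occupies the p orbital — every position has a p orbital, so the cyclic π system is continuous.
Adding the contributions, 4 × 2 = 8 from the double-bond units + 2 from the CH(-) atom = 10.
10 = 4(2) + 2, which satisfies Hückel's 4n+2 rule.

Aromatic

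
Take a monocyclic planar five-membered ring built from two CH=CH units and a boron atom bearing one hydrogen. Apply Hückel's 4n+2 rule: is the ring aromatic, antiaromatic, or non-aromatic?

Antiaromatic

The p orbitals form a continuous loop: the double-bond atoms are sp², each contributing one p electron; the boron has an empty p orbital. The ring is fully conjugated.
Counting π electrons: 2 × 2 = 4 from the double-bond units + 0 from the BH atom = 4.
A 4n π count (4, n = 1) in a planar conjugated ring means antiaromatic.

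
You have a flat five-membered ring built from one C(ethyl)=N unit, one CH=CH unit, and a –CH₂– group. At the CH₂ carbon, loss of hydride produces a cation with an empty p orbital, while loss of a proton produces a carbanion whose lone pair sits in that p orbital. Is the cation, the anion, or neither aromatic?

In both ions every ring atom is sp² and contributes a p orbital, so both rings are fully conjugated.
Cation: 2 × 2 + 0 = 4 π electrons → 4(1), antiaromatic.
Anion: 2 × 2 + 2 = 6 π electrons → 4(1)+2, aromatic.

The anion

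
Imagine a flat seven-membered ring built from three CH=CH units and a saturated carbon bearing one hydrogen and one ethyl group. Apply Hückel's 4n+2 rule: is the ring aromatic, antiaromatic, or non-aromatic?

Non-aromatic

The CH(ethyl) position has four σ bonds — that saturated carbon is sp³ and has no p orbital in the ring π system — so the cyclic conjugation is interrupted.
A ring that is not fully conjugated cannot be aromatic or antiaromatic regardless of its π-electron count.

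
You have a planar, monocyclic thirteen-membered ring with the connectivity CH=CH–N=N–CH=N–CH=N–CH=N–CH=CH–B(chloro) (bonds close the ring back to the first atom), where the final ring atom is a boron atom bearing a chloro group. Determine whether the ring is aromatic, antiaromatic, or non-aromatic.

The p orbitals form a continuous loop: each doubly-bonded ring atom is sp² with one p-orbital electron; the doubly-bonded nitrogens are pyridine-type — their lone pairs lie in the ring plane, leaving one electron in the p orbital; the boron has an empty p orbital. The ring is fully conjugated.
Adding the contributions, 6 × 2 = 12 from the double-bond units + 0 from the B(chloro) atom = 12.
12 = 4(3); a planar, fully conjugated 4n system is antiaromatic.

Antiaromatic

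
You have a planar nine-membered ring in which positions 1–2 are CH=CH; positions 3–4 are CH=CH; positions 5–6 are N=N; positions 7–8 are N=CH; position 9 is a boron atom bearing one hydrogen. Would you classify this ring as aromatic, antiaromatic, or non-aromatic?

Antiaromatic

Check conjugation: each doubly-bonded ring atom is sp² with one p-orbital electron; the doubly-bonded nitrogens are pyridine-type — their lone pairs lie in the ring plane, leaving one electron in the p orbital; the boron has an empty p orbital — every position has a p orbital, so the cyclic π system is continuous.
Adding the contributions, 4 × 2 = 8 from the double-bond units + 0 from the BH atom = 8.
A 4n π count (8, n = 2) in a planar conjugated ring means antiaromatic.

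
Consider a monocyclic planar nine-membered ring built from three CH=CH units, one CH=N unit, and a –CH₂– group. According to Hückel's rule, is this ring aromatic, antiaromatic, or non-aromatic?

Non-aromatic

The CH2 carbon is saturated: the tetrahedral CH₂ carbon is sp³ and has no p orbital in the ring π system. Conjugation is not continuous around the ring.
Broken conjugation rules out both aromaticity and antiaromaticity.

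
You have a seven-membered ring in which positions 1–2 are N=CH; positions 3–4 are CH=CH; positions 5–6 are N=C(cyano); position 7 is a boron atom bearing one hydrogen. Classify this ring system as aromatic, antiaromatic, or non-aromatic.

The p orbitals form a continuous loop: each doubly-bonded ring atom is sp² with one p-orbital electron; each sp² =N– keeps its lone pair in-plane and puts one electron into the π system; the boron has an empty p orbital. The ring is fully conjugated.
Adding the contributions, 3 × 2 = 6 from the double-bond units + 0 from the BH atom = 6.
With 6 π electrons (n = 1), the Hückel 4n+2 condition holds.

Aromatic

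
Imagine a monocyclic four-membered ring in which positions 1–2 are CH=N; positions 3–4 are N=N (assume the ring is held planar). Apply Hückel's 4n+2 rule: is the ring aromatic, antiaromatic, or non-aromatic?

Antiaromatic

Every ring atom contributes a p orbital perpendicular to the ring (each doubly-bonded ring atom is sp² with one p-orbital electron; each sp² =N– keeps its lone pair in-plane and puts one electron into the π system), so the π system is cyclic and fully conjugated.
Adding the contributions, 2 × 2 = 4 from the 2 double-bond units.
4 = 4(1); a planar, fully conjugated 4n system is antiaromatic.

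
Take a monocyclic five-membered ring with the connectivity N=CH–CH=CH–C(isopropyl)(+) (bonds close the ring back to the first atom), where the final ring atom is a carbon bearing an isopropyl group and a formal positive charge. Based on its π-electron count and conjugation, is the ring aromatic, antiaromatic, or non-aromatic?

Check conjugation: each doubly-bonded ring atom is sp² with one p-orbital electron; each =N– nitrogen is pyridine-type (lone pair in the sp² plane, one electron in the p orbital); the carbocation has an empty p orbital — every position has a p orbital, so the cyclic π system is continuous.
Tallying contributions gives 2 × 2 = 4 from the double-bond units + 0 from the C(isopropyl)(+) atom = 4.
4 is a 4n count (n = 1), so the planar conjugated ring is antiaromatic.

Antiaromatic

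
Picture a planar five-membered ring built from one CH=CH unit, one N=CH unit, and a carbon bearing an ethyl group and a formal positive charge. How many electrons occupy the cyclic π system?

4

Check conjugation: each doubly-bonded ring atom is sp² with one p-orbital electron; each sp² =N– keeps its lone pair in-plane and puts one electron into the π system; the carbocation has an empty p orbital — every position has a p orbital, so the cyclic π system is continuous.
Adding the contributions, 2 × 2 = 4 from the double-bond units + 0 from the C(ethyl)(+) atom = 4.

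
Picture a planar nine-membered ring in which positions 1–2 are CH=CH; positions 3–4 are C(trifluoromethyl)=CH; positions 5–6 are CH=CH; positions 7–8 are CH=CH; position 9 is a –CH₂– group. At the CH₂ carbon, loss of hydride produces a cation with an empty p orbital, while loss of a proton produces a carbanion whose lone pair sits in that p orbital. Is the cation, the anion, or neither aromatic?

Both ions have a continuous loop of p orbitals — each ring atom is sp².
Cation: 4 × 2 + 0 = 8 π electrons → 4(2), antiaromatic.
Anion: 4 × 2 + 2 = 10 π electrons → 4(2)+2, aromatic.

The anion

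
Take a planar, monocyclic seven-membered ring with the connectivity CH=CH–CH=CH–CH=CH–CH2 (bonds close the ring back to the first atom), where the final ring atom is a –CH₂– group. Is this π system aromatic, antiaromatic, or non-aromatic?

Because the tetrahedral CH₂ carbon is sp³ and has no p orbital in the ring π system at the CH2 position, the π system cannot extend all the way around the ring.
Broken conjugation rules out both aromaticity and antiaromaticity.

Non-aromatic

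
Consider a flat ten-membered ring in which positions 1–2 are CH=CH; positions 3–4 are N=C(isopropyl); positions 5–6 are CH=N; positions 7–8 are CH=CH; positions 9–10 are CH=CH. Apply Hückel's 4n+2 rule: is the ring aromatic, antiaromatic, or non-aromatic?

The p orbitals form a continuous loop: each doubly-bonded ring atom is sp² with one p-orbital electron; each sp² =N– keeps its lone pair in-plane and puts one electron into the π system. The ring is fully conjugated.
Tallying contributions gives 5 × 2 = 10 from the 5 double-bond units.
That gives a 4n+2 count (10, n = 2).

Aromatic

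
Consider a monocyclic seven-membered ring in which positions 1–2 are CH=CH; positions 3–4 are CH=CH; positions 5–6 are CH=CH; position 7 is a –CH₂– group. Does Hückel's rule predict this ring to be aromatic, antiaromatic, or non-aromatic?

Non-aromatic

The CH2 carbon is saturated: the tetrahedral CH₂ carbon is sp³ and has no p orbital in the ring π system. Conjugation is not continuous around the ring.
Without a continuous loop of overlapping p orbitals the Hückel electron count never comes into play.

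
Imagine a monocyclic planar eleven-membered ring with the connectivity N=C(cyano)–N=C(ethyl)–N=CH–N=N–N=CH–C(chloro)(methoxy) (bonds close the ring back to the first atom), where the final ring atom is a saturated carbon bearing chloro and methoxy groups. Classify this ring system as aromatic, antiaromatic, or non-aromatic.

At the C(chloro)(methoxy) position, that saturated carbon is sp³ and has no p orbital in the ring π system; the ring's p-orbital overlap is broken there.
Hückel's rule only applies to fully conjugated rings, so this one is simply non-aromatic.

Non-aromatic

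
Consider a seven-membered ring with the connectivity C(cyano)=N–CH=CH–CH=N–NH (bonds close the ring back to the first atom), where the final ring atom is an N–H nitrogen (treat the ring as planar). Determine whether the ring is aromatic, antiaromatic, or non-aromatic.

Check conjugation: each doubly-bonded ring atom is sp² with one p-orbital electron; each sp² =N– keeps its lone pair in-plane and puts one electron into the π system; the pyrrole-type nitrogen donates its lone pair from the p orbital — every position has a p orbital, so the cyclic π system is continuous.
Counting π electrons: 3 × 2 = 6 from the double-bond units + 2 from the NH atom = 8.
8 is a 4n count (n = 2), so the planar conjugated ring is antiaromatic.

Antiaromatic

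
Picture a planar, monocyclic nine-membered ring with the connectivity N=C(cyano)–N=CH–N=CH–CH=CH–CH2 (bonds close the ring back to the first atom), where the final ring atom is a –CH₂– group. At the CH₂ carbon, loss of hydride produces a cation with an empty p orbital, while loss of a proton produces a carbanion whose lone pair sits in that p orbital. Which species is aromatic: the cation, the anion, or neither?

In both ions every ring atom is sp² and contributes a p orbital, so both rings are fully conjugated.
Cation: 4 × 2 + 0 = 8 π electrons → 4(2), antiaromatic.
Anion: 4 × 2 + 2 = 10 π electrons → 4(2)+2, aromatic.

The anion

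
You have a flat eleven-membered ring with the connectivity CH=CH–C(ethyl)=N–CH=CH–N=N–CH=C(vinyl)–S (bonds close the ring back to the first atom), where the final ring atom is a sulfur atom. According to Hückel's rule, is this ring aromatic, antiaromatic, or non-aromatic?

Antiaromatic

All ring atoms are sp² and supply a p orbital to the ring (every atom in a ring double bond is sp² and brings one electron to the p orbital; the doubly-bonded nitrogens are pyridine-type — their lone pairs lie in the ring plane, leaving one electron in the p orbital; the sulfur donates one lone pair from its p orbital); the conjugation is uninterrupted.
Tallying contributions gives 5 × 2 = 10 from the double-bond units + 2 from the S atom = 12.
A 4n π count (12, n = 3) in a planar conjugated ring means antiaromatic.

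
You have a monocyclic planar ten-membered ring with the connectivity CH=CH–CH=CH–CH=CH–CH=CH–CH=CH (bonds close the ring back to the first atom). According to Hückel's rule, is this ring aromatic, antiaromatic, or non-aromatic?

Aromatic

Check conjugation: the double-bond atoms are sp², each contributing one p electron — every position has a p orbital, so the cyclic π system is continuous.
Counting π electrons: 5 × 2 = 10 from the 5 double-bond units.
Since 10 = 4·2 + 2, the ring meets the 4n+2 criterion.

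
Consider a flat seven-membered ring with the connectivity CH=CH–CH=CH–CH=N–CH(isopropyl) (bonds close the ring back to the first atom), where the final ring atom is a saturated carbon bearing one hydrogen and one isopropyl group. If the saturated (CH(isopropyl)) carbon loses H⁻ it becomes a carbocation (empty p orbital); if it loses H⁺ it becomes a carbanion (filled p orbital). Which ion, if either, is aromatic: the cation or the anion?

The cation

In both ions every ring atom is sp² and contributes a p orbital, so both rings are fully conjugated.
Cation: 3 × 2 + 0 = 6 π electrons → 4(1)+2, aromatic.
Anion: 3 × 2 + 2 = 8 π electrons → 4(2), antiaromatic.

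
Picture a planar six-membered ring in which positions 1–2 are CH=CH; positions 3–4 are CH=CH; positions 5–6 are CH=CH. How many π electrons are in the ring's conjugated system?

6

The p orbitals form a continuous loop: every atom in a ring double bond is sp² and brings one electron to the p orbital. The ring is fully conjugated.
Counting π electrons: 3 × 2 = 6 from the 3 double-bond units.
(This ring is benzene.)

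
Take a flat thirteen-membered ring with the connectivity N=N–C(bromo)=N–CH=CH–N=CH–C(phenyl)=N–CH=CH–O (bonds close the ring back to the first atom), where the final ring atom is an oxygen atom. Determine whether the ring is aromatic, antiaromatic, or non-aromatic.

All ring atoms are sp² and supply a p orbital to the ring (each doubly-bonded ring atom is sp² with one p-orbital electron; the doubly-bonded nitrogens are pyridine-type — their lone pairs lie in the ring plane, leaving one electron in the p orbital; the oxygen donates one lone pair from its p orbital); the conjugation is uninterrupted.
π-electron count: 6 × 2 = 12 from the double-bond units + 2 from the O atom = 14.
Since 14 = 4·3 + 2, the ring meets the 4n+2 criterion.

Aromatic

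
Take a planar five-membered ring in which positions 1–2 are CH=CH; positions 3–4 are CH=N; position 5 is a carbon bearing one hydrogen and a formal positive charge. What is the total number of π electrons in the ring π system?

4

All ring atoms are sp² and supply a p orbital to the ring (each doubly-bonded ring atom is sp² with one p-orbital electron; each =N– nitrogen is pyridine-type (lone pair in the sp² plane, one electron in the p orbital); the carbocation has an empty p orbital); the conjugation is uninterrupted.
Tallying contributions gives 2 × 2 = 4 from the double-bond units + 0 from the CH(+) atom = 4.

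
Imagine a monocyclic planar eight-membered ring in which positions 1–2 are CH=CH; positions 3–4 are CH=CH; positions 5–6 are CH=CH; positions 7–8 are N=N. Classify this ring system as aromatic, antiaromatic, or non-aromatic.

Check conjugation: each doubly-bonded ring atom is sp² with one p-orbital electron; each sp² =N– keeps its lone pair in-plane and puts one electron into the π system — every position has a p orbital, so the cyclic π system is continuous.
Counting π electrons: 4 × 2 = 8 from the 4 double-bond units.
With 8 = 4·2 π electrons, Hückel's rule classifies the planar ring as antiaromatic.

Antiaromatic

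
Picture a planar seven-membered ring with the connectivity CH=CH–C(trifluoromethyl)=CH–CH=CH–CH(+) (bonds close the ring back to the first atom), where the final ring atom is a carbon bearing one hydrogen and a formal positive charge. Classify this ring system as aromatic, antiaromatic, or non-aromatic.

The p orbitals form a continuous loop: every atom in a ring double bond is sp² and brings one electron to the p orbital; the carbocation has an empty p orbital. The ring is fully conjugated.
Adding the contributions, 3 × 2 = 6 from the double-bond units + 0 from the CH(+) atom = 6.
Since 6 = 4·1 + 2, the ring meets the 4n+2 criterion.

Aromatic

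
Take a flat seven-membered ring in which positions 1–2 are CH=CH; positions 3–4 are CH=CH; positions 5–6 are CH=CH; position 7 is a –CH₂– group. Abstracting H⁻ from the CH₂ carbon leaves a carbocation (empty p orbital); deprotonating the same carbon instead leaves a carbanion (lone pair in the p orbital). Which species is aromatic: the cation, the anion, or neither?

The cation

Both ions have a continuous loop of p orbitals — each ring atom is sp².
Cation: 3 × 2 + 0 = 6 π electrons → 4(1)+2, aromatic.
Anion: 3 × 2 + 2 = 8 π electrons → 4(2), antiaromatic.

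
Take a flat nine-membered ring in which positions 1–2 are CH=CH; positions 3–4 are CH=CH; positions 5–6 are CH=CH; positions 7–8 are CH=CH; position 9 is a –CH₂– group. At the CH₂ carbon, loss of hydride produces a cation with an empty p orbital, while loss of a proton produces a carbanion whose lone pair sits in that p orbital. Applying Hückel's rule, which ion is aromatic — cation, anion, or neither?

The anion

Once that carbon is sp², every ring atom has a p orbital and both ions are fully conjugated.
Cation: 4 × 2 + 0 = 8 π electrons → 4(2), antiaromatic.
Anion: 4 × 2 + 2 = 10 π electrons → 4(2)+2, aromatic.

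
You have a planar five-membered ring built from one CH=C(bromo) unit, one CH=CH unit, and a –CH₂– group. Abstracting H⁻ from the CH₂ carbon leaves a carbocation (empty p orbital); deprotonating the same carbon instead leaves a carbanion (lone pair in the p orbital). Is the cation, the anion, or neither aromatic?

In both ions every ring atom is sp² and contributes a p orbital, so both rings are fully conjugated.
Cation: 2 × 2 + 0 = 4 π electrons → 4(1), antiaromatic.
Anion: 2 × 2 + 2 = 6 π electrons → 4(1)+2, aromatic.

The anion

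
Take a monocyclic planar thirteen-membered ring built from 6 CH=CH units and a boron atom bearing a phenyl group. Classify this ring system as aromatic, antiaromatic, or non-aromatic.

All ring atoms are sp² and supply a p orbital to the ring (every atom in a ring double bond is sp² and brings one electron to the p orbital; the boron has an empty p orbital); the conjugation is uninterrupted.
Tallying contributions gives 6 × 2 = 12 from the double-bond units + 0 from the B(phenyl) atom = 12.
A 4n π count (12, n = 3) in a planar conjugated ring means antiaromatic.

Antiaromatic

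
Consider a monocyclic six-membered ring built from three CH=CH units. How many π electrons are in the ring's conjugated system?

6

The p orbitals form a continuous loop: the double-bond atoms are sp², each contributing one p electron. The ring is fully conjugated.
π-electron count: 3 × 2 = 6 from the 3 double-bond units.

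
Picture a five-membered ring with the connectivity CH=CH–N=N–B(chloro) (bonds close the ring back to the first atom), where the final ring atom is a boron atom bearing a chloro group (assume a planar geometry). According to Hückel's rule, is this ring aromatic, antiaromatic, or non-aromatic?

Every ring atom contributes a p orbital perpendicular to the ring (the double-bond atoms are sp², each contributing one p electron; each sp² =N– keeps its lone pair in-plane and puts one electron into the π system; the boron has an empty p orbital), so the π system is cyclic and fully conjugated.
Counting π electrons: 2 × 2 = 4 from the double-bond units + 0 from the B(chloro) atom = 4.
A 4n π count (4, n = 1) in a planar conjugated ring means antiaromatic.

Antiaromatic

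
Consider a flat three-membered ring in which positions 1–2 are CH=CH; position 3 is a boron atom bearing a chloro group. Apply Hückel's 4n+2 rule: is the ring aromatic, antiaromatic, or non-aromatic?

Aromatic

Every ring atom contributes a p orbital perpendicular to the ring (each doubly-bonded ring atom is sp² with one p-orbital electron; the boron has an empty p orbital), so the π system is cyclic and fully conjugated.
π-electron count: 1 × 2 = 2 from the double-bond unit + 0 from the B(chloro) atom = 2.
That gives a 4n+2 count (2, n = 0).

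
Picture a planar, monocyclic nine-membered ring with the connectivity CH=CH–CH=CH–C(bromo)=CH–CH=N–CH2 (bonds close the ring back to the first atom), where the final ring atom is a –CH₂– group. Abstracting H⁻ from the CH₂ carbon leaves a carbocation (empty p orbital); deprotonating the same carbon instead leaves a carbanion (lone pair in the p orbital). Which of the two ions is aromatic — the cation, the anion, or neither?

In either ion the ring is fully conjugated: every atom, including the new sp² carbon, supplies a p orbital.
Cation: 4 × 2 + 0 = 8 π electrons → 4(2), antiaromatic.
Anion: 4 × 2 + 2 = 10 π electrons → 4(2)+2, aromatic.

The anion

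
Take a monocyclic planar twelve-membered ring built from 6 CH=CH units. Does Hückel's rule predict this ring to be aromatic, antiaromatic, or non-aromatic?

Antiaromatic

Every ring atom contributes a p orbital perpendicular to the ring (each doubly-bonded ring atom is sp² with one p-orbital electron), so the π system is cyclic and fully conjugated.
Tallying contributions gives 6 × 2 = 12 from the 6 double-bond units.
12 is a 4n count (n = 3), so the planar conjugated ring is antiaromatic.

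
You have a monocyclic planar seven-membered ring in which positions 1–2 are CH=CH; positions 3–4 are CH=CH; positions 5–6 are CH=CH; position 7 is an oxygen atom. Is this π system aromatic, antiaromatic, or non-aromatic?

Antiaromatic

All ring atoms are sp² and supply a p orbital to the ring (the double-bond atoms are sp², each contributing one p electron; the oxygen donates one lone pair from its p orbital); the conjugation is uninterrupted.
Counting π electrons: 3 × 2 = 6 from the double-bond units + 2 from the O atom = 8.
8 = 4(2); a planar, fully conjugated 4n system is antiaromatic.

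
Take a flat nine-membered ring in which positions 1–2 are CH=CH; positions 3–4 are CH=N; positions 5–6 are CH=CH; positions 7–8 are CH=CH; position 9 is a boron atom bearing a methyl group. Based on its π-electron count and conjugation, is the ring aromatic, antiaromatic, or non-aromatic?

The p orbitals form a continuous loop: each doubly-bonded ring atom is sp² with one p-orbital electron; each sp² =N– keeps its lone pair in-plane and puts one electron into the π system; the boron has an empty p orbital. The ring is fully conjugated.
Tallying contributions gives 4 × 2 = 8 from the double-bond units + 0 from the B(methyl) atom = 8.
8 = 4(2); a planar, fully conjugated 4n system is antiaromatic.

Antiaromatic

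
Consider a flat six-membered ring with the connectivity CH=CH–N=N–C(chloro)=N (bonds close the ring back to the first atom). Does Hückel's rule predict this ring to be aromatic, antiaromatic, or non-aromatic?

All ring atoms are sp² and supply a p orbital to the ring (every atom in a ring double bond is sp² and brings one electron to the p orbital; the doubly-bonded nitrogens are pyridine-type — their lone pairs lie in the ring plane, leaving one electron in the p orbital); the conjugation is uninterrupted.
π-electron count: 3 × 2 = 6 from the 3 double-bond units.
With 6 π electrons (n = 1), the Hückel 4n+2 condition holds.

Aromatic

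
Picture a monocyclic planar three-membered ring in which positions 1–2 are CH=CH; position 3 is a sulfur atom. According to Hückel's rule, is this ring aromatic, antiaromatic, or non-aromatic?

The p orbitals form a continuous loop: every atom in a ring double bond is sp² and brings one electron to the p orbital; the sulfur donates one lone pair from its p orbital. The ring is fully conjugated.
Counting π electrons: 1 × 2 = 2 from the double-bond unit + 2 from the S atom = 4.
A 4n π count (4, n = 1) in a planar conjugated ring means antiaromatic.

Antiaromatic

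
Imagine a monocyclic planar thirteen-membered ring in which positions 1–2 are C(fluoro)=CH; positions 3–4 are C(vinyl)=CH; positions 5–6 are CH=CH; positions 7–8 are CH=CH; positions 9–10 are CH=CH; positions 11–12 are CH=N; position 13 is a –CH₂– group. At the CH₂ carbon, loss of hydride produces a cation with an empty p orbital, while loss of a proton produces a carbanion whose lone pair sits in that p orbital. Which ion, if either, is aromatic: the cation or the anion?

In either ion the ring is fully conjugated: every atom, including the new sp² carbon, supplies a p orbital.
Cation: 6 × 2 + 0 = 12 π electrons → 4(3), antiaromatic.
Anion: 6 × 2 + 2 = 14 π electrons → 4(3)+2, aromatic.

The anion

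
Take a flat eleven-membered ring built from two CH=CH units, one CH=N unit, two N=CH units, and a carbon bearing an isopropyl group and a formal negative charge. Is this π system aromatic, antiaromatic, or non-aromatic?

The p orbitals form a continuous loop: the double-bond atoms are sp², each contributing one p electron; each =N– nitrogen is pyridine-type (lone pair in the sp² plane, one electron in the p orbital); the carbanion's lone pair occupies the p orbital. The ring is fully conjugated.
Adding the contributions, 5 × 2 = 10 from the double-bond units + 2 from the C(isopropyl)(-) atom = 12.
With 12 = 4·3 π electrons, Hückel's rule classifies the planar ring as antiaromatic.

Antiaromatic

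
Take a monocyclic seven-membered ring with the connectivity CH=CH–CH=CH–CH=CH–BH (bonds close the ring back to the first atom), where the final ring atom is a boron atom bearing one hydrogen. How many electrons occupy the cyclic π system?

6

Every ring atom contributes a p orbital perpendicular to the ring (each doubly-bonded ring atom is sp² with one p-orbital electron; the boron has an empty p orbital), so the π system is cyclic and fully conjugated.
Tallying contributions gives 3 × 2 = 6 from the double-bond units + 0 from the BH atom = 6.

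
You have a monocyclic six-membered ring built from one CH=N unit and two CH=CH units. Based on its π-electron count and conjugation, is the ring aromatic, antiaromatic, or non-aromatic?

Aromatic

The p orbitals form a continuous loop: each doubly-bonded ring atom is sp² with one p-orbital electron; each =N– nitrogen is pyridine-type (lone pair in the sp² plane, one electron in the p orbital). The ring is fully conjugated.
π-electron count: 3 × 2 = 6 from the 3 double-bond units.
Since 6 = 4·1 + 2, the ring meets the 4n+2 criterion.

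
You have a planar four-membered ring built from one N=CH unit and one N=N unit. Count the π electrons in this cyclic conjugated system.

Check conjugation: each doubly-bonded ring atom is sp² with one p-orbital electron; the doubly-bonded nitrogens are pyridine-type — their lone pairs lie in the ring plane, leaving one electron in the p orbital — every position has a p orbital, so the cyclic π system is continuous.
π-electron count: 2 × 2 = 4 from the 2 double-bond units.

4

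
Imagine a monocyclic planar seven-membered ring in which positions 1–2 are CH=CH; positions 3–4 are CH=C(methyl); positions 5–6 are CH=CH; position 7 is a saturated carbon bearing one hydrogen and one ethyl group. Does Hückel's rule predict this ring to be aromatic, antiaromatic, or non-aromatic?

At the CH(ethyl) position, that saturated carbon is sp³ and has no p orbital in the ring π system; the ring's p-orbital overlap is broken there.
Hückel's rule only applies to fully conjugated rings, so this one is simply non-aromatic.

Non-aromatic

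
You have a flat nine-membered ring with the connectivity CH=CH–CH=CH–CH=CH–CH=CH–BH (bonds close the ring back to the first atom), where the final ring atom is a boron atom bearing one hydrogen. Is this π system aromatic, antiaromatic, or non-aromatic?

Antiaromatic

Every ring atom contributes a p orbital perpendicular to the ring (the double-bond atoms are sp², each contributing one p electron; the boron has an empty p orbital), so the π system is cyclic and fully conjugated.
Counting π electrons: 4 × 2 = 8 from the double-bond units + 0 from the BH atom = 8.
8 = 4(2); a planar, fully conjugated 4n system is antiaromatic.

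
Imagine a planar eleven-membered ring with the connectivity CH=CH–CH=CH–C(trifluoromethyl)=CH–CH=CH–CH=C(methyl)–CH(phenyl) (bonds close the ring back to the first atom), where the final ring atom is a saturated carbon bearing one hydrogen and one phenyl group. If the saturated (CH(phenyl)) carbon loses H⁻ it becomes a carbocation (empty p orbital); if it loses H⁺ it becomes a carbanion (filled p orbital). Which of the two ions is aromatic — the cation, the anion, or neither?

The cation

Both ions have a continuous loop of p orbitals — each ring atom is sp².
Cation: 5 × 2 + 0 = 10 π electrons → 4(2)+2, aromatic.
Anion: 5 × 2 + 2 = 12 π electrons → 4(3), antiaromatic.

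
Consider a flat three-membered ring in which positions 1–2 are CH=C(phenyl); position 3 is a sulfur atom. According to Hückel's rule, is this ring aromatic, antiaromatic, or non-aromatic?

Check conjugation: every atom in a ring double bond is sp² and brings one electron to the p orbital; the sulfur donates one lone pair from its p orbital — every position has a p orbital, so the cyclic π system is continuous.
Adding the contributions, 1 × 2 = 2 from the double-bond unit + 2 from the S atom = 4.
A 4n π count (4, n = 1) in a planar conjugated ring means antiaromatic.

Antiaromatic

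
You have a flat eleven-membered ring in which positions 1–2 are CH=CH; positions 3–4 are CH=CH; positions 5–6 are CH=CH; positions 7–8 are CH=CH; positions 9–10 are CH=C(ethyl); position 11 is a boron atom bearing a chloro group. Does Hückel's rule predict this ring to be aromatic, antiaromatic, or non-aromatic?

Aromatic

All ring atoms are sp² and supply a p orbital to the ring (each doubly-bonded ring atom is sp² with one p-orbital electron; the boron has an empty p orbital); the conjugation is uninterrupted.
Counting π electrons: 5 × 2 = 10 from the double-bond units + 0 from the B(chloro) atom = 10.
With 10 π electrons (n = 2), the Hückel 4n+2 condition holds.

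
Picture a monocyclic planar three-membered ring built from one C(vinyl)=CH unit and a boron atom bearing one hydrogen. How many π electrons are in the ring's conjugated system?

2

All ring atoms are sp² and supply a p orbital to the ring (the double-bond atoms are sp², each contributing one p electron; the boron has an empty p orbital); the conjugation is uninterrupted.
Adding the contributions, 1 × 2 = 2 from the double-bond unit + 0 from the BH atom = 2.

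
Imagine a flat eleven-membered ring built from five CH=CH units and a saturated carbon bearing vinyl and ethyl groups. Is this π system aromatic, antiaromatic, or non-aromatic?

Non-aromatic

The C(vinyl)(ethyl) position has four σ bonds — that saturated carbon is sp³ and has no p orbital in the ring π system — so the cyclic conjugation is interrupted.
A ring that is not fully conjugated cannot be aromatic or antiaromatic regardless of its π-electron count.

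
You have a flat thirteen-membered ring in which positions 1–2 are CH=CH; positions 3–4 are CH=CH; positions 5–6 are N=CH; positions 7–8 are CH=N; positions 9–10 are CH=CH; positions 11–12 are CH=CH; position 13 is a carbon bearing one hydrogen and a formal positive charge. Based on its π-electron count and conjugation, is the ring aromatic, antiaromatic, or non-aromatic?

Every ring atom contributes a p orbital perpendicular to the ring (the double-bond atoms are sp², each contributing one p electron; each =N– nitrogen is pyridine-type (lone pair in the sp² plane, one electron in the p orbital); the carbocation has an empty p orbital), so the π system is cyclic and fully conjugated.
π-electron count: 6 × 2 = 12 from the double-bond units + 0 from the CH(+) atom = 12.
With 12 = 4·3 π electrons, Hückel's rule classifies the planar ring as antiaromatic.

Antiaromatic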